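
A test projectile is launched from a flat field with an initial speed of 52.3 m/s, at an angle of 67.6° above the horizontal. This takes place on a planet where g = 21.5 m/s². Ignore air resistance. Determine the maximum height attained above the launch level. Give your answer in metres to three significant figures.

vₓ = 52.30 cos 67.6° = 19.93 m/s; v_y0 = 52.30 sin 67.6° = 48.35 m/s.
At the apex v_y = 0, so H = v_y0²/(2g) = 48.35²/43.00 = 54.37 m.

54.4 m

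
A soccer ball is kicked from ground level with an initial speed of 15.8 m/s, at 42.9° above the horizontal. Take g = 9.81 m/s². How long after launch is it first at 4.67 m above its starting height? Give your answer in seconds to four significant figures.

Horizontal component vₓ = 15.80 cos 42.9° = 11.57 m/s; vertical v_y0 = 15.80 sin 42.9° = 10.76 m/s.
Height y(t) = 10.76 t − 4.905 t² = 4.67 gives 4.905 t² − 10.76 t + 4.67 = 0.
t = [10.76 ± √(10.76² − 2·9.81·4.67)] / 9.81 = (10.76 ± 4.904) / 9.81, so t = 0.5964 s or t = 1.596 s.
The first (ascending) time is 0.5964 s.

0.5964 s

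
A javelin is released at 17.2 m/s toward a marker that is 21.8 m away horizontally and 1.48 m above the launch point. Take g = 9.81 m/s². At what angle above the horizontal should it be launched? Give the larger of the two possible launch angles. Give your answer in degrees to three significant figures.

65.9°

Trajectory: y = x tanθ − g x² (1 + tan²θ)/(2v₀²). With x = 21.8, y = 1.48, v₀ = 17.2, g = 9.81:
7.879 tan²θ − 21.8 tanθ + (9.359) = 0.
tanθ = [21.8 ± √(21.8² − 4 × 7.879 × (9.359))] / (2 × 7.879) = (21.8 ± 13.43) / 15.76, giving tanθ = 0.5314 or 2.235.
θ = 27.99° or 65.90°; the larger is 65.90°.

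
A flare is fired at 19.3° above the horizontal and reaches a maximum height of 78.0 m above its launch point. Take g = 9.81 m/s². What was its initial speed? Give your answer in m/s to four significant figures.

118.4 m/s

At the peak v_y = 0, so v_y0 = √(2gH) = √(2 × 9.81 × 78.0) = 39.12 m/s.
v_y0 = v₀ sin θ ⇒ v₀ = 39.12 / sin 19.3° = 118.4 m/s.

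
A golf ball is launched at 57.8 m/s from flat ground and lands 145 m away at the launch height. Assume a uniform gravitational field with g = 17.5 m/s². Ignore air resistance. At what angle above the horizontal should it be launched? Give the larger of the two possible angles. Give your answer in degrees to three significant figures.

Level-ground range R = v₀² sin(2θ)/g ⇒ sin(2θ) = gR/v₀² = 17.5 × 145 / 57.8² = 0.7595.
2θ = 49.42° or 180° − 49.42° = 130.6°, so θ = 24.71° or 65.29°.
The larger angle is 65.29°.

65.3°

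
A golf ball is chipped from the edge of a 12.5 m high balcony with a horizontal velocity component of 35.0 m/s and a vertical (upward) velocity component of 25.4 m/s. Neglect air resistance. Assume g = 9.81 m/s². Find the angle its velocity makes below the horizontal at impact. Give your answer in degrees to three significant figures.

40.4°

Vertical motion (up positive, ground at y = 0): 4.905 t² − (25.40) t − 12.5 = 0, so t = (25.40 + √(25.40² + 2·9.81·12.5)) / 9.81 = (25.40 + 29.84) / 9.81 = 5.631 s.
At impact: v_y = v_y0 − g t = −29.84 m/s; vₓ = 35.00 m/s.
Angle below horizontal: arctan(|v_y|/vₓ) = arctan(29.84/35.00) = 40.45°.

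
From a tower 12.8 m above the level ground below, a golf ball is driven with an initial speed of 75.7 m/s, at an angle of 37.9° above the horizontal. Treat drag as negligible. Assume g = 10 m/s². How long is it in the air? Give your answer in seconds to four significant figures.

Components: vₓ = 75.70 cos 37.9° = 59.73 m/s, v_y0 = 75.70 sin 37.9° = 46.50 m/s.
Vertical motion (up positive, ground at y = 0): 5.000 t² − (46.50) t − 12.8 = 0, so t = (46.50 + √(46.50² + 2·10.0·12.8)) / 10.0 = (46.50 + 49.18) / 10.0 = 9.568 s.

9.568 s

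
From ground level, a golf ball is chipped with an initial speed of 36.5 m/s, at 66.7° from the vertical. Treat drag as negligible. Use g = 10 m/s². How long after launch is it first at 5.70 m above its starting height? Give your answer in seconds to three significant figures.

vₓ = 36.50 sin 66.7° = 33.52 m/s; v_y0 = 36.50 cos 66.7° = 14.44 m/s.
Set y = v_y0 t − ½ g t² = 5.70: 5.000 t² − 14.44 t + 5.70 = 0.
Quadratic formula: t = (14.44 ± √94.439) / 10.0 = (14.44 ± 9.718) / 10.0 → t = 0.4719 s or 2.416 s.
The first (ascending) time is 0.4719 s.

0.472 s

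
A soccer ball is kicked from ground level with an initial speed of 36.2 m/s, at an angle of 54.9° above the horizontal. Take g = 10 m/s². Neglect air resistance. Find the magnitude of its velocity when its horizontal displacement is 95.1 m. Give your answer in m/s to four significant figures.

Resolve: vₓ = 36.20 cos 54.9° = 20.82 m/s and v_y0 = 36.20 sin 54.9° = 29.62 m/s.
x = vₓ t ⇒ t = 95.1/20.82 = 4.569 s.
Vertical velocity there: v_y = v_y0 − g t = 29.62 − 10.0 × 4.569 = −16.07 m/s.
Speed: √(vₓ² + v_y²) = √(20.82² + 16.07²) = 26.30 m/s.

26.30 m/s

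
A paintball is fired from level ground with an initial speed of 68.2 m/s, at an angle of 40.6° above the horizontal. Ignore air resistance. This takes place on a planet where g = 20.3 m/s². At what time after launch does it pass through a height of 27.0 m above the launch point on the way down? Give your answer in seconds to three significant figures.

3.64 s

Resolve: vₓ = 68.20 cos 40.6° = 51.78 m/s and v_y0 = 68.20 sin 40.6° = 44.38 m/s.
Height y(t) = 44.38 t − 10.15 t² = 27.0 gives 10.15 t² − 44.38 t + 27.0 = 0.
Quadratic formula: t = (44.38 ± √873.63) / 20.3 = (44.38 ± 29.56) / 20.3 → t = 0.7303 s or 3.642 s.
The descending-branch root is 3.642 s.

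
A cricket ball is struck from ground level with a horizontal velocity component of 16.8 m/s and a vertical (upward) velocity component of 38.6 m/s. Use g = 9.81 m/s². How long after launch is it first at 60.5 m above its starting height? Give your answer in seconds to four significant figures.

Require v_y0 t − ½ g t² = 60.5, i.e. 4.905 t² − 38.60 t + 60.5 = 0.
Quadratic formula: t = (38.60 ± √302.95) / 9.81 = (38.60 ± 17.41) / 9.81 → t = 2.161 s or 5.709 s.
The first (ascending) time is 2.161 s.

2.161 s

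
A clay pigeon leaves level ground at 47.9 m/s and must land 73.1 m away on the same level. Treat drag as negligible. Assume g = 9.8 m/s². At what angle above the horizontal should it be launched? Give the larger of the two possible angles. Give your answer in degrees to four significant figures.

80.90°

From R = (v₀²/g) sin 2θ: sin 2θ = 9.80 × 73.1 / 2294.4 = 0.3122.
2θ = 18.19° or 180° − 18.19° = 161.8°, so θ = 9.097° or 80.90°.
The larger angle is 80.90°.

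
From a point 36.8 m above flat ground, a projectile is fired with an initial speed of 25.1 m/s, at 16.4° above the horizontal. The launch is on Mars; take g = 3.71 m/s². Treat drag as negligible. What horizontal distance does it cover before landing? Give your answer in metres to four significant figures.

Resolve: vₓ = 25.10 cos 16.4° = 24.08 m/s and v_y0 = 25.10 sin 16.4° = 7.087 m/s.
The projectile lands when y = 36.8 + (7.087) t − ½·3.71·t² = 0. Positive root: t = (7.087 + √(7.087² + 2·3.71·36.8)) / 3.71 = (7.087 + 17.98) / 3.71 = 6.757 s.
Horizontal distance: R = vₓ t = 24.08 × 6.757 = 162.7 m.

162.7 m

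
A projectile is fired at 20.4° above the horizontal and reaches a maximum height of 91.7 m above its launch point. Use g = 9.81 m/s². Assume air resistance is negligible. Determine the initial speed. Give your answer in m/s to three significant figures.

At the peak v_y = 0, so v_y0 = √(2gH) = √(2 × 9.81 × 91.7) = 42.42 m/s.
v_y0 = v₀ sin θ ⇒ v₀ = 42.42 / sin 20.4° = 121.7 m/s.

122 m/s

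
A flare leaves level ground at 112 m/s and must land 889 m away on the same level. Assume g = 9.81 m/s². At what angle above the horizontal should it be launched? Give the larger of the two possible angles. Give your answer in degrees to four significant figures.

67.98°

Level-ground range R = v₀² sin(2θ)/g ⇒ sin(2θ) = gR/v₀² = 9.81 × 889 / 112² = 0.6952.
2θ = 44.05° or 180° − 44.05° = 136.0°, so θ = 22.02° or 67.98°.
The larger angle is 67.98°.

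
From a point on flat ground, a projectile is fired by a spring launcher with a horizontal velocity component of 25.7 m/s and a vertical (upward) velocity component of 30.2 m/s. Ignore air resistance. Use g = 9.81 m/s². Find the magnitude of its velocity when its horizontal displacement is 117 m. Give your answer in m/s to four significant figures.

29.49 m/s

x = vₓ t ⇒ t = 117/25.70 = 4.553 s.
Vertical velocity there: v_y = v_y0 − g t = 30.20 − 9.81 × 4.553 = −14.46 m/s.
Speed: √(vₓ² + v_y²) = √(25.70² + 14.46²) = 29.49 m/s.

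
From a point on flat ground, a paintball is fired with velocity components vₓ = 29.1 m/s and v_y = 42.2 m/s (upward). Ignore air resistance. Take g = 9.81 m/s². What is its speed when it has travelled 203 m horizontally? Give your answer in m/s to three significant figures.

Time to reach x = 203 m: t = x/vₓ = 203/29.10 = 6.976 s.
Vertical velocity there: v_y = v_y0 − g t = 42.20 − 9.81 × 6.976 = −26.23 m/s.
Speed: √(vₓ² + v_y²) = √(29.10² + 26.23²) = 39.18 m/s.

39.2 m/s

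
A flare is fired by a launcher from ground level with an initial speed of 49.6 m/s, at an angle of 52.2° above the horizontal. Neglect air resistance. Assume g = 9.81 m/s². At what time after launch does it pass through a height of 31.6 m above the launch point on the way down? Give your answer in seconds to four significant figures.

7.080 s

Horizontal component vₓ = 49.60 cos 52.2° = 30.40 m/s; vertical v_y0 = 49.60 sin 52.2° = 39.19 m/s.
Require v_y0 t − ½ g t² = 31.6, i.e. 4.905 t² − 39.19 t + 31.6 = 0.
Quadratic formula: t = (39.19 ± √916.00) / 9.81 = (39.19 ± 30.27) / 9.81 → t = 0.9099 s or 7.080 s.
The descending-branch root is 7.080 s.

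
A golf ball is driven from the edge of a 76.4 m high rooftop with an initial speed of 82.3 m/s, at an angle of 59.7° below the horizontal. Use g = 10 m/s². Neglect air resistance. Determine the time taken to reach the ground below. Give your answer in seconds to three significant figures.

1.00 s

vₓ = 82.30 cos 59.7° = 41.52 m/s; v_y0 = −71.06 m/s (downward).
Vertical motion (up positive, ground at y = 0): 5.000 t² − (−71.06) t − 76.4 = 0, so t = (−71.06 + √(71.06² + 2·10.0·76.4)) / 10.0 = (−71.06 + 81.10) / 10.0 = 1.004 s.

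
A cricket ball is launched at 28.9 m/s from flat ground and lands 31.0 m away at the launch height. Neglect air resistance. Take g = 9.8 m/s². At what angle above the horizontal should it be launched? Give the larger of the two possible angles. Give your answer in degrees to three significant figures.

79.3°

R = v₀² sin 2θ / g gives sin 2θ = gR/v₀² = 9.80·31.0/28.9² = 0.3637.
2θ = 21.33° or 180° − 21.33° = 158.7°, so θ = 10.67° or 79.33°.
The larger angle is 79.33°.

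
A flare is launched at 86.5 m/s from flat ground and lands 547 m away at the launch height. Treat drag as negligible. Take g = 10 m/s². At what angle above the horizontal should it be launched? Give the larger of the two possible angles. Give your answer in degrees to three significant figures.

66.5°

Level-ground range R = v₀² sin(2θ)/g ⇒ sin(2θ) = gR/v₀² = 10.0 × 547 / 86.5² = 0.7311.
2θ = 46.98° or 180° − 46.98° = 133.0°, so θ = 23.49° or 66.51°.
The larger angle is 66.51°.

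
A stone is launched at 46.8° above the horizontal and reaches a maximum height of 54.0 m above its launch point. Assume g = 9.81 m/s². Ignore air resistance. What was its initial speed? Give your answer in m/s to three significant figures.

At the peak v_y = 0, so v_y0 = √(2gH) = √(2 × 9.81 × 54.0) = 32.55 m/s.
v_y0 = v₀ sin θ ⇒ v₀ = 32.55 / sin 46.8° = 44.65 m/s.

44.7 m/s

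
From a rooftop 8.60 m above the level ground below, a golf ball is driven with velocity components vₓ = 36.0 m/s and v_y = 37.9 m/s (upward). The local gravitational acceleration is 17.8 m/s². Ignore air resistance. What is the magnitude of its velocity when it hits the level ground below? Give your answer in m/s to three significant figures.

With up positive and y = 0 at the ground: y(t) = 8.60 + (37.90) t − 8.900 t². Setting y = 0 and taking the positive root: t = [37.90 + √(37.90² + 2·17.8·8.60)] / 17.8 = (37.90 + 41.74) / 17.8 = 4.474 s.
Vertical velocity at impact: v_y = v_y0 − g t = 37.90 − 17.8 × 4.474 = −41.74 m/s.
Speed: |v| = √(vₓ² + v_y²) = √(36.00² + 41.74²) = 55.12 m/s.

55.1 m/s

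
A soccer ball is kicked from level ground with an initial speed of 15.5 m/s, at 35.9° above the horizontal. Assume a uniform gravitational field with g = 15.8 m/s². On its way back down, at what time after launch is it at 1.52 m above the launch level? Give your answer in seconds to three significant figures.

0.947 s

Components: vₓ = 15.50 cos 35.9° = 12.56 m/s, v_y0 = 15.50 sin 35.9° = 9.089 m/s.
Set y = v_y0 t − ½ g t² = 1.52: 7.900 t² − 9.089 t + 1.52 = 0.
t = [9.089 ± √(9.089² − 2·15.8·1.52)] / 15.8 = (9.089 ± 5.880) / 15.8, so t = 0.2031 s or t = 0.9474 s.
The descending-branch root is 0.9474 s.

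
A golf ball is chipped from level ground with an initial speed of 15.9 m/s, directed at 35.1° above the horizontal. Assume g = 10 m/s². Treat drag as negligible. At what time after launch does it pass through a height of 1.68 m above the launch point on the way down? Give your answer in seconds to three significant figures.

1.62 s

Components: vₓ = 15.90 cos 35.1° = 13.01 m/s, v_y0 = 15.90 sin 35.1° = 9.143 m/s.
Height y(t) = 9.143 t − 5.000 t² = 1.68 gives 5.000 t² − 9.143 t + 1.68 = 0.
Quadratic formula: t = (9.143 ± √49.987) / 10.0 = (9.143 ± 7.070) / 10.0 → t = 0.2072 s or 1.621 s.
The descending-branch root is 1.621 s.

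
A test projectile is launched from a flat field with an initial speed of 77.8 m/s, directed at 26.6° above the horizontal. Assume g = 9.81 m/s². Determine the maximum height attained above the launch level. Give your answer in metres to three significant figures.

vₓ = 77.80 cos 26.6° = 69.57 m/s; v_y0 = 77.80 sin 26.6° = 34.84 m/s.
At the apex v_y = 0, so H = v_y0²/(2g) = 34.84²/19.62 = 61.85 m.

61.9 m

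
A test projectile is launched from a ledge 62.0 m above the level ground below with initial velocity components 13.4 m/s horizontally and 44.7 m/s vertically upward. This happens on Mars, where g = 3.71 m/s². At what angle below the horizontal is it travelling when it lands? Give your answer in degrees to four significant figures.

Vertical motion (up positive, ground at y = 0): 1.855 t² − (44.70) t − 62.0 = 0, so t = (44.70 + √(44.70² + 2·3.71·62.0)) / 3.71 = (44.70 + 49.58) / 3.71 = 25.41 s.
At impact: v_y = v_y0 − g t = −49.58 m/s; vₓ = 13.40 m/s.
Angle below horizontal: arctan(|v_y|/vₓ) = arctan(49.58/13.40) = 74.88°.

74.88°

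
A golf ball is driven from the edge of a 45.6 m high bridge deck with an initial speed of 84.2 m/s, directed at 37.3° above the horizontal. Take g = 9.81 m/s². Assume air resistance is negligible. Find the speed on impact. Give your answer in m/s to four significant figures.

Resolve: vₓ = 84.20 cos 37.3° = 66.98 m/s and v_y0 = 84.20 sin 37.3° = 51.02 m/s.
With up positive and y = 0 at the ground: y(t) = 45.6 + (51.02) t − 4.905 t². Setting y = 0 and taking the positive root: t = [51.02 + √(51.02² + 2·9.81·45.6)] / 9.81 = (51.02 + 59.15) / 9.81 = 11.23 s.
Vertical velocity at impact: v_y = v_y0 − g t = 51.02 − 9.81 × 11.23 = −59.15 m/s.
Speed: |v| = √(vₓ² + v_y²) = √(66.98² + 59.15²) = 89.35 m/s.

89.35 m/s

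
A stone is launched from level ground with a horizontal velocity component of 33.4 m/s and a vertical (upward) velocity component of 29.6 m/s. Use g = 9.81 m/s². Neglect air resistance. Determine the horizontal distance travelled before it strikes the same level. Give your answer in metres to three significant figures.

202 m

Time aloft: T = 2 v_y0 / g = 2 × 29.60 / 9.81 = 6.035 s.
Horizontal distance R = vₓ T = 33.40 × 6.035 = 201.6 m.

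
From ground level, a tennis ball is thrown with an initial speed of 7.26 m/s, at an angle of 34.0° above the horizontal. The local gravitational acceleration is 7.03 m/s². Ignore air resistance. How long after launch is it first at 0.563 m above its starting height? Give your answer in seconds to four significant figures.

0.1612 s

Resolve: vₓ = 7.260 cos 34.0° = 6.019 m/s and v_y0 = 7.260 sin 34.0° = 4.060 m/s.
Height y(t) = 4.060 t − 3.515 t² = 0.563 gives 3.515 t² − 4.060 t + 0.563 = 0.
t = [4.060 ± √(4.060² − 2·7.03·0.563)] / 7.03 = (4.060 ± 2.927) / 7.03, so t = 0.1612 s or t = 0.9938 s.
The first (ascending) time is 0.1612 s.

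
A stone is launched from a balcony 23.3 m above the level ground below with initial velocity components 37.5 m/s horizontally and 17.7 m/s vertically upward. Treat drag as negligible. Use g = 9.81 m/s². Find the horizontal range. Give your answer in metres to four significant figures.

173.8 m

With up positive and y = 0 at the ground: y(t) = 23.3 + (17.70) t − 4.905 t². Setting y = 0 and taking the positive root: t = [17.70 + √(17.70² + 2·9.81·23.3)] / 9.81 = (17.70 + 27.76) / 9.81 = 4.634 s.
Horizontal distance: R = vₓ t = 37.50 × 4.634 = 173.8 m.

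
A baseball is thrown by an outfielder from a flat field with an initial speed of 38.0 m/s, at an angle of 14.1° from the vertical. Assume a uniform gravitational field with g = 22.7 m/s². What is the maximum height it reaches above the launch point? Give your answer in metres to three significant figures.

Horizontal component vₓ = 38.00 sin 14.1° = 9.257 m/s; vertical v_y0 = 38.00 cos 14.1° = 36.86 m/s.
At the apex v_y = 0, so H = v_y0²/(2g) = 36.86²/45.40 = 29.92 m.

29.9 m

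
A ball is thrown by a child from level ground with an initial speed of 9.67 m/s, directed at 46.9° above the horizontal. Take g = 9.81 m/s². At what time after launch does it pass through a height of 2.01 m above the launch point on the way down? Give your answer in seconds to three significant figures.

vₓ = 9.670 cos 46.9° = 6.607 m/s; v_y0 = 9.670 sin 46.9° = 7.061 m/s.
Height y(t) = 7.061 t − 4.905 t² = 2.01 gives 4.905 t² − 7.061 t + 2.01 = 0.
Quadratic formula: t = (7.061 ± √10.417) / 9.81 = (7.061 ± 3.228) / 9.81 → t = 0.3907 s or 1.049 s.
The descending-branch root is 1.049 s.

1.05 s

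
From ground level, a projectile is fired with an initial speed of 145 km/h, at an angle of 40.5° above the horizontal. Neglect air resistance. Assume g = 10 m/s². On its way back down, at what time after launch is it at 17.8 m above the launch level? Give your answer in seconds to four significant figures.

4.428 s

Convert: 145 km/h = 145/3.6 = 40.28 m/s.
Horizontal component vₓ = 40.28 cos 40.5° = 30.63 m/s; vertical v_y0 = 40.28 sin 40.5° = 26.16 m/s.
Require v_y0 t − ½ g t² = 17.8, i.e. 5.000 t² − 26.16 t + 17.8 = 0.
t = [26.16 ± √(26.16² − 2·10.0·17.8)] / 10.0 = (26.16 ± 18.12) / 10.0, so t = 0.8040 s or t = 4.428 s.
The descending-branch root is 4.428 s.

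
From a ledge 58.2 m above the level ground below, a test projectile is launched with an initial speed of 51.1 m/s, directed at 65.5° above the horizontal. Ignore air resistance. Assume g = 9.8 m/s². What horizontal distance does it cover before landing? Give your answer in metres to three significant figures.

225 m

Resolve: vₓ = 51.10 cos 65.5° = 21.19 m/s and v_y0 = 51.10 sin 65.5° = 46.50 m/s.
Vertical motion (up positive, ground at y = 0): 4.900 t² − (46.50) t − 58.2 = 0, so t = (46.50 + √(46.50² + 2·9.80·58.2)) / 9.80 = (46.50 + 57.47) / 9.80 = 10.61 s.
Horizontal distance: R = vₓ t = 21.19 × 10.61 = 224.8 m.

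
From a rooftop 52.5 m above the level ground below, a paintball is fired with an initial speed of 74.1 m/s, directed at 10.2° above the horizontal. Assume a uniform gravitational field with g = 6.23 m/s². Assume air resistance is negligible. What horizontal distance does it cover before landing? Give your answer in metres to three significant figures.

490 m

Components: vₓ = 74.10 cos 10.2° = 72.93 m/s, v_y0 = 74.10 sin 10.2° = 13.12 m/s.
The projectile lands when y = 52.5 + (13.12) t − ½·6.23·t² = 0. Positive root: t = (13.12 + √(13.12² + 2·6.23·52.5)) / 6.23 = (13.12 + 28.75) / 6.23 = 6.720 s.
Horizontal distance: R = vₓ t = 72.93 × 6.720 = 490.1 m.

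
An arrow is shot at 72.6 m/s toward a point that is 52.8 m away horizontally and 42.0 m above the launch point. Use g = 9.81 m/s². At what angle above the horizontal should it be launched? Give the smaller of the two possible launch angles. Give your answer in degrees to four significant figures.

41.44°

Trajectory: y = x tanθ − g x² (1 + tan²θ)/(2v₀²). With x = 52.8, y = 42.0, v₀ = 72.6, g = 9.81:
2.594 tan²θ − 52.8 tanθ + (44.59) = 0.
tanθ = [52.8 ± √(52.8² − 4 × 2.594 × (44.59))] / (2 × 2.594) = (52.8 ± 48.22) / 5.189, giving tanθ = 0.8829 or 19.47.
θ = 41.44° or 87.06°; the smaller is 41.44°.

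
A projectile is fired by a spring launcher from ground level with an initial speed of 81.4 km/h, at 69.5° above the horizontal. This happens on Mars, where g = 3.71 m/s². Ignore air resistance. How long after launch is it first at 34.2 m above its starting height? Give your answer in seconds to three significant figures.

1.95 s

Convert: 81.4 km/h = 81.4/3.6 = 22.61 m/s.
Components: vₓ = 22.61 cos 69.5° = 7.919 m/s, v_y0 = 22.61 sin 69.5° = 21.18 m/s.
Height y(t) = 21.18 t − 1.855 t² = 34.2 gives 1.855 t² − 21.18 t + 34.2 = 0.
Quadratic formula: t = (21.18 ± √194.79) / 3.71 = (21.18 ± 13.96) / 3.71 → t = 1.947 s or 9.471 s.
The first (ascending) time is 1.947 s.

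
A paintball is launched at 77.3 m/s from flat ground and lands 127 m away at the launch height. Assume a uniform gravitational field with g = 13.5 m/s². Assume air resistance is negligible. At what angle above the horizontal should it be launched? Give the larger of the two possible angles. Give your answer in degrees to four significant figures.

81.66°

R = v₀² sin 2θ / g gives sin 2θ = gR/v₀² = 13.5·127/77.3² = 0.2869.
2θ = 16.67° or 180° − 16.67° = 163.3°, so θ = 8.337° or 81.66°.
The larger angle is 81.66°.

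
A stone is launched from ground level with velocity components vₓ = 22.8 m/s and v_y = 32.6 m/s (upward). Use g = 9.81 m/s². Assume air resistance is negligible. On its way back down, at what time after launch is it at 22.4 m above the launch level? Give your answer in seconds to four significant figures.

Set y = v_y0 t − ½ g t² = 22.4: 4.905 t² − 32.60 t + 22.4 = 0.
t = [32.60 ± √(32.60² − 2·9.81·22.4)] / 9.81 = (32.60 ± 24.97) / 9.81, so t = 0.7782 s or t = 5.868 s.
The descending-branch root is 5.868 s.

5.868 s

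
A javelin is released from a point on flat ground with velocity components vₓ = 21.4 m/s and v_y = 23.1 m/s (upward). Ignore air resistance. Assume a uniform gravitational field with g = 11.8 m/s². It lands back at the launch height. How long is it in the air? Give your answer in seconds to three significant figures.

3.92 s

Time of flight on level ground: T = 2 v_y0 / g = 2 × 23.10 / 11.8 = 3.915 s.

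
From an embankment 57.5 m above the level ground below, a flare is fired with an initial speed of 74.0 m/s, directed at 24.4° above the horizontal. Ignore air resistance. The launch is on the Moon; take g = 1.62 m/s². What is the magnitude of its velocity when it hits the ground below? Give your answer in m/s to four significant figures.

75.25 m/s

vₓ = 74.00 cos 24.4° = 67.39 m/s; v_y0 = 74.00 sin 24.4° = 30.57 m/s.
Vertical motion (up positive, ground at y = 0): 0.8100 t² − (30.57) t − 57.5 = 0, so t = (30.57 + √(30.57² + 2·1.62·57.5)) / 1.62 = (30.57 + 33.48) / 1.62 = 39.54 s.
Vertical velocity at impact: v_y = v_y0 − g t = 30.57 − 1.62 × 39.54 = −33.48 m/s.
Speed: |v| = √(vₓ² + v_y²) = √(67.39² + 33.48²) = 75.25 m/s.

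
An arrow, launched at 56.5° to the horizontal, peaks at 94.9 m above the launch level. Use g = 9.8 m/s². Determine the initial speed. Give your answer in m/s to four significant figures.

51.72 m/s

At the peak v_y = 0, so v_y0 = √(2gH) = √(2 × 9.80 × 94.9) = 43.13 m/s.
v_y0 = v₀ sin θ ⇒ v₀ = 43.13 / sin 56.5° = 51.72 m/s.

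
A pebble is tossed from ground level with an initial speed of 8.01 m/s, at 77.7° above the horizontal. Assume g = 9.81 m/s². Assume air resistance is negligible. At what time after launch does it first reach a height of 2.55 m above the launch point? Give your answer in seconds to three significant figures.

vₓ = 8.010 cos 77.7° = 1.706 m/s; v_y0 = 8.010 sin 77.7° = 7.826 m/s.
Height y(t) = 7.826 t − 4.905 t² = 2.55 gives 4.905 t² − 7.826 t + 2.55 = 0.
Quadratic formula: t = (7.826 ± √11.217) / 9.81 = (7.826 ± 3.349) / 9.81 → t = 0.4564 s or 1.139 s.
The first (ascending) time is 0.4564 s.

0.456 s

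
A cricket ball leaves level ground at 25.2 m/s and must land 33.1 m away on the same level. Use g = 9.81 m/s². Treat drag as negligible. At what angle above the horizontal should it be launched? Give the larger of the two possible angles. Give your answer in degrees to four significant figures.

R = v₀² sin 2θ / g gives sin 2θ = gR/v₀² = 9.81·33.1/25.2² = 0.5113.
2θ = 30.75° or 180° − 30.75° = 149.2°, so θ = 15.38° or 74.62°.
The larger angle is 74.62°.

74.62°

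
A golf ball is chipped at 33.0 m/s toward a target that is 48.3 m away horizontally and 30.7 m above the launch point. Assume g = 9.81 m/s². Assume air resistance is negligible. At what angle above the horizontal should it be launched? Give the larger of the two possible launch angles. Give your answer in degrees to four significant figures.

73.90°

Trajectory: y = x tanθ − g x² (1 + tan²θ)/(2v₀²). With x = 48.3, y = 30.7, v₀ = 33.0, g = 9.81:
10.51 tan²θ − 48.3 tanθ + (41.21) = 0.
tanθ = [48.3 ± √(48.3² − 4 × 10.51 × (41.21))] / (2 × 10.51) = (48.3 ± 24.51) / 21.02, giving tanθ = 1.132 or 3.465.
θ = 48.54° or 73.90°; the larger is 73.90°.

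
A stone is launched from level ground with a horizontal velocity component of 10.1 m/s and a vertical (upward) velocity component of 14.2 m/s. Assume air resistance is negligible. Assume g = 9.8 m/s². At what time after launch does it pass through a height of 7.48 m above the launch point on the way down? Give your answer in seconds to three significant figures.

2.21 s

Require v_y0 t − ½ g t² = 7.48, i.e. 4.900 t² − 14.20 t + 7.48 = 0.
Quadratic formula: t = (14.20 ± √55.032) / 9.80 = (14.20 ± 7.418) / 9.80 → t = 0.6920 s or 2.206 s.
The descending-branch root is 2.206 s.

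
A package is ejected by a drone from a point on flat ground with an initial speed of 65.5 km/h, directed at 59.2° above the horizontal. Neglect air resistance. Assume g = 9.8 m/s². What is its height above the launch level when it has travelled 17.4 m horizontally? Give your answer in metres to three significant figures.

Convert: 65.5 km/h = 65.5/3.6 = 18.19 m/s.
vₓ = 18.19 cos 59.2° = 9.316 m/s; v_y0 = 18.19 sin 59.2° = 15.63 m/s.
Time to reach x = 17.4 m: t = x/vₓ = 17.4/9.316 = 1.868 s.
Height: y = v_y0 t − ½ g t² = 15.63 × 1.868 − 4.900 × 1.868² = 29.19 − 17.09 = 12.10 m.

12.1 m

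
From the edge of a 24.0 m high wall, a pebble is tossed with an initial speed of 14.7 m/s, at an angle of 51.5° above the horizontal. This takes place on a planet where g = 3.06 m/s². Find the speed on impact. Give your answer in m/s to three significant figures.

19.1 m/s

vₓ = 14.70 cos 51.5° = 9.151 m/s; v_y0 = 14.70 sin 51.5° = 11.50 m/s.
With up positive and y = 0 at the ground: y(t) = 24.0 + (11.50) t − 1.530 t². Setting y = 0 and taking the positive root: t = [11.50 + √(11.50² + 2·3.06·24.0)] / 3.06 = (11.50 + 16.71) / 3.06 = 9.220 s.
Vertical velocity at impact: v_y = v_y0 − g t = 11.50 − 3.06 × 9.220 = −16.71 m/s.
Speed: |v| = √(vₓ² + v_y²) = √(9.151² + 16.71²) = 19.05 m/s.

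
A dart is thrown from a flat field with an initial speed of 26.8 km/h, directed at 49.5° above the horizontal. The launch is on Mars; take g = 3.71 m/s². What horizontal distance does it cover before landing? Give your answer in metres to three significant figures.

14.8 m

Convert: 26.8 km/h = 26.8/3.6 = 7.444 m/s.
vₓ = 7.444 cos 49.5° = 4.835 m/s; v_y0 = 7.444 sin 49.5° = 5.661 m/s.
Flight time T = 2 v_y0 / g = 3.052 s.
Range: R = vₓ T = 4.835 × 3.052 = 14.75 m.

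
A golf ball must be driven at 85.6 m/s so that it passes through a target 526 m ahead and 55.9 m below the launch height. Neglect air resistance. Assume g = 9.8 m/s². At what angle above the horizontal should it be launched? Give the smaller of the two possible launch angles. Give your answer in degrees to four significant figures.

15.18°

Trajectory: y = x tanθ − g x² (1 + tan²θ)/(2v₀²). With x = 526, y = −55.9, v₀ = 85.6, g = 9.80:
185.0 tan²θ − 526 tanθ + (129.1) = 0.
tanθ = [526 ± √(526² − 4 × 185.0 × (129.1))] / (2 × 185.0) = (526 ± 425.6) / 370.0, giving tanθ = 0.2714 or 2.572.
θ = 15.18° or 68.75°; the smaller is 15.18°.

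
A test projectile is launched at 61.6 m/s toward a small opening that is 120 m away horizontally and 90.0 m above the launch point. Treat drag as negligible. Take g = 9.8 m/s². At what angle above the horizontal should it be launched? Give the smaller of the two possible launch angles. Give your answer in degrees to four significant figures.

47.43°

Trajectory: y = x tanθ − g x² (1 + tan²θ)/(2v₀²). With x = 120, y = 90.0, v₀ = 61.6, g = 9.80:
18.60 tan²θ − 120 tanθ + (108.6) = 0.
tanθ = [120 ± √(120² − 4 × 18.60 × (108.6))] / (2 × 18.60) = (120 ± 79.52) / 37.19, giving tanθ = 1.089 or 5.365.
θ = 47.43° or 79.44°; the smaller is 47.43°.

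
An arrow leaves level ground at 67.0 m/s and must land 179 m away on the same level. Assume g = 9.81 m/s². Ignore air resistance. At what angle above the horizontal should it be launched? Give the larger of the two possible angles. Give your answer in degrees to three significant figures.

78.5°

From R = (v₀²/g) sin 2θ: sin 2θ = 9.81 × 179 / 4489.0 = 0.3912.
2θ = 23.03° or 180° − 23.03° = 157.0°, so θ = 11.51° or 78.49°.
The larger angle is 78.49°.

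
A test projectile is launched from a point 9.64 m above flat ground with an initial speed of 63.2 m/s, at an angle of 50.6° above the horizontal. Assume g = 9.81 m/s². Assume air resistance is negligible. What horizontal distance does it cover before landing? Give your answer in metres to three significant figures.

407 m

Components: vₓ = 63.20 cos 50.6° = 40.11 m/s, v_y0 = 63.20 sin 50.6° = 48.84 m/s.
The projectile lands when y = 9.64 + (48.84) t − ½·9.81·t² = 0. Positive root: t = (48.84 + √(48.84² + 2·9.81·9.64)) / 9.81 = (48.84 + 50.74) / 9.81 = 10.15 s.
Horizontal distance: R = vₓ t = 40.11 × 10.15 = 407.2 m.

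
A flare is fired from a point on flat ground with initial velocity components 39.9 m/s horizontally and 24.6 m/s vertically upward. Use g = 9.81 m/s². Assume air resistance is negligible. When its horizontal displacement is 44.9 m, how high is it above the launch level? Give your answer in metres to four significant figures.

21.47 m

At x = 44.9 m, t = x/vₓ = 44.9/39.90 = 1.125 s.
Height: y = v_y0 t − ½ g t² = 24.60 × 1.125 − 4.905 × 1.125² = 27.68 − 6.211 = 21.47 m.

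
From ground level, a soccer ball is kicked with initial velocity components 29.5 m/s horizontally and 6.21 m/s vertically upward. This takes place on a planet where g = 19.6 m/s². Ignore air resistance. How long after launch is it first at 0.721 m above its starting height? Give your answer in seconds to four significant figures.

0.1531 s

Height y(t) = 6.210 t − 9.800 t² = 0.721 gives 9.800 t² − 6.210 t + 0.721 = 0.
t = [6.210 ± √(6.210² − 2·19.6·0.721)] / 19.6 = (6.210 ± 3.210) / 19.6, so t = 0.1531 s or t = 0.4806 s.
The first (ascending) time is 0.1531 s.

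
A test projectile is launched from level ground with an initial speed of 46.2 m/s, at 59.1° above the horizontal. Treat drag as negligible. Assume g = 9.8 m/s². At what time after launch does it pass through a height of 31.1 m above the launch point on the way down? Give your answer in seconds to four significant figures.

7.210 s

Components: vₓ = 46.20 cos 59.1° = 23.73 m/s, v_y0 = 46.20 sin 59.1° = 39.64 m/s.
Set y = v_y0 t − ½ g t² = 31.1: 4.900 t² − 39.64 t + 31.1 = 0.
t = [39.64 ± √(39.64² − 2·9.80·31.1)] / 9.80 = (39.64 ± 31.02) / 9.80, so t = 0.8803 s or t = 7.210 s.
The descending-branch root is 7.210 s.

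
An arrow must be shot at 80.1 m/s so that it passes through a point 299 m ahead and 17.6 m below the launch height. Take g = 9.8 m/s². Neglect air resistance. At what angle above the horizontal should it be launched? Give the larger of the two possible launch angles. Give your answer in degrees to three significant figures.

Trajectory: y = x tanθ − g x² (1 + tan²θ)/(2v₀²). With x = 299, y = −17.6, v₀ = 80.1, g = 9.80:
68.28 tan²θ − 299 tanθ + (50.68) = 0.
tanθ = [299 ± √(299² − 4 × 68.28 × (50.68))] / (2 × 68.28) = (299 ± 274.9) / 136.6, giving tanθ = 0.1766 or 4.203.
θ = 10.02° or 76.62°; the larger is 76.62°.

76.6°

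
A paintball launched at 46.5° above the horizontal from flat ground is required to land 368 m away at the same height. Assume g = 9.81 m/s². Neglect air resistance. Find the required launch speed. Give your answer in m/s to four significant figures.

From R = (v₀² / g) sin 2θ: v₀ = √(gR / sin 2θ).
v₀ = √(9.81 × 368 / sin 93.00°) = √(3610 / 0.9986) = √3615.0 = 60.13 m/s.

60.13 m/s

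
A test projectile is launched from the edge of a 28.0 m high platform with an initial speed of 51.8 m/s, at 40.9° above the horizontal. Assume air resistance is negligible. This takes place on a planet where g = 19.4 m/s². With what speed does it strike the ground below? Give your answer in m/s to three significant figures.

Resolve: vₓ = 51.80 cos 40.9° = 39.15 m/s and v_y0 = 51.80 sin 40.9° = 33.92 m/s.
Vertical motion (up positive, ground at y = 0): 9.700 t² − (33.92) t − 28.0 = 0, so t = (33.92 + √(33.92² + 2·19.4·28.0)) / 19.4 = (33.92 + 47.29) / 19.4 = 4.186 s.
Vertical velocity at impact: v_y = v_y0 − g t = 33.92 − 19.4 × 4.186 = −47.29 m/s.
Speed: |v| = √(vₓ² + v_y²) = √(39.15² + 47.29²) = 61.40 m/s.

61.4 m/s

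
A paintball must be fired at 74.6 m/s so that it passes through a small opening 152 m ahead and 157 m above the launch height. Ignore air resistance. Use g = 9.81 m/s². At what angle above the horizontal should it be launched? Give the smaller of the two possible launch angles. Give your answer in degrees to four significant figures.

55.36°

Trajectory: y = x tanθ − g x² (1 + tan²θ)/(2v₀²). With x = 152, y = 157, v₀ = 74.6, g = 9.81:
20.36 tan²θ − 152 tanθ + (177.4) = 0.
tanθ = [152 ± √(152² − 4 × 20.36 × (177.4))] / (2 × 20.36) = (152 ± 93.04) / 40.73, giving tanθ = 1.448 or 6.017.
θ = 55.36° or 80.56°; the smaller is 55.36°.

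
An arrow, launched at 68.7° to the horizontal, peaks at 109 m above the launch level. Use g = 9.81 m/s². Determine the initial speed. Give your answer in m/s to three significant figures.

49.6 m/s

At the peak v_y = 0, so v_y0 = √(2gH) = √(2 × 9.81 × 109) = 46.24 m/s.
v_y0 = v₀ sin θ ⇒ v₀ = 46.24 / sin 68.7° = 49.64 m/s.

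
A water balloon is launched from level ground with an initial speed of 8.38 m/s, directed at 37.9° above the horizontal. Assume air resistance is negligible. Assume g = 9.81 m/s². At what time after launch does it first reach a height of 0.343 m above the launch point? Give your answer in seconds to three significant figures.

Components: vₓ = 8.380 cos 37.9° = 6.613 m/s, v_y0 = 8.380 sin 37.9° = 5.148 m/s.
Require v_y0 t − ½ g t² = 0.343, i.e. 4.905 t² − 5.148 t + 0.343 = 0.
t = [5.148 ± √(5.148² − 2·9.81·0.343)] / 9.81 = (5.148 ± 4.446) / 9.81, so t = 0.07150 s or t = 0.9780 s.
The first (ascending) time is 0.07150 s.

0.0715 s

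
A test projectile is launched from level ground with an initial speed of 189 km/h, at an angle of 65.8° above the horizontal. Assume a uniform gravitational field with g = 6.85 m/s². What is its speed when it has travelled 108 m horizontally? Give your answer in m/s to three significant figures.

Convert: 189 km/h = 189/3.6 = 52.50 m/s.
Horizontal component vₓ = 52.50 cos 65.8° = 21.52 m/s; vertical v_y0 = 52.50 sin 65.8° = 47.89 m/s.
x = vₓ t ⇒ t = 108/21.52 = 5.018 s.
Vertical velocity there: v_y = v_y0 − g t = 47.89 − 6.85 × 5.018 = 13.51 m/s.
Speed: √(vₓ² + v_y²) = √(21.52² + 13.51²) = 25.41 m/s.

25.4 m/s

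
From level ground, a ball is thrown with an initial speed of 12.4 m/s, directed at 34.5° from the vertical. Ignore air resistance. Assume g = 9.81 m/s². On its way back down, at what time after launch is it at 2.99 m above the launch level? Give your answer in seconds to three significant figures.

Horizontal component vₓ = 12.40 sin 34.5° = 7.023 m/s; vertical v_y0 = 12.40 cos 34.5° = 10.22 m/s.
Height y(t) = 10.22 t − 4.905 t² = 2.99 gives 4.905 t² − 10.22 t + 2.99 = 0.
Quadratic formula: t = (10.22 ± √45.768) / 9.81 = (10.22 ± 6.765) / 9.81 → t = 0.3521 s or 1.731 s.
The descending-branch root is 1.731 s.

1.73 s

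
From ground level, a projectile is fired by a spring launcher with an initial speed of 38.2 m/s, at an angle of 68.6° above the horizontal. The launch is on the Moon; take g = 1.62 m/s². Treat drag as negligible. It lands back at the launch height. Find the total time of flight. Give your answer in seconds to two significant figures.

44 s

Components: vₓ = 38.20 cos 68.6° = 13.94 m/s, v_y0 = 38.20 sin 68.6° = 35.57 m/s.
Time of flight on level ground: T = 2 v_y0 / g = 2 × 35.57 / 1.62 = 43.91 s.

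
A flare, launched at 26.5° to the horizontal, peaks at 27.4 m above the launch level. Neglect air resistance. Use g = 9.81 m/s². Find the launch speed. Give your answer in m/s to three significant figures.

52.0 m/s

At the peak v_y = 0, so v_y0 = √(2gH) = √(2 × 9.81 × 27.4) = 23.19 m/s.
v_y0 = v₀ sin θ ⇒ v₀ = 23.19 / sin 26.5° = 51.96 m/s.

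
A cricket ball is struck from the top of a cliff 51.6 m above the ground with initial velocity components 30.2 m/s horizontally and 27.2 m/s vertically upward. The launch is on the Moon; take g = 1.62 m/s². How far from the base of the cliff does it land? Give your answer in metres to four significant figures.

Vertical motion (up positive, ground at y = 0): 0.8100 t² − (27.20) t − 51.6 = 0, so t = (27.20 + √(27.20² + 2·1.62·51.6)) / 1.62 = (27.20 + 30.12) / 1.62 = 35.38 s.
Horizontal distance: R = vₓ t = 30.20 × 35.38 = 1068 m.

1068 m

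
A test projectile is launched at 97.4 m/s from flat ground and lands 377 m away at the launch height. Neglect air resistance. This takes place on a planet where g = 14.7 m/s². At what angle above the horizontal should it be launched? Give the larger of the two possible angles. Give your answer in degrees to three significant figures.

72.1°

From R = (v₀²/g) sin 2θ: sin 2θ = 14.7 × 377 / 9486.8 = 0.5842.
2θ = 35.74° or 180° − 35.74° = 144.3°, so θ = 17.87° or 72.13°.
The larger angle is 72.13°.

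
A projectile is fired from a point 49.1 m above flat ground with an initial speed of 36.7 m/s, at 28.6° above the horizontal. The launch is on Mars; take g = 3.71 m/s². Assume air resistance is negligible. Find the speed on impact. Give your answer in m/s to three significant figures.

Horizontal component vₓ = 36.70 cos 28.6° = 32.22 m/s; vertical v_y0 = 36.70 sin 28.6° = 17.57 m/s.
Vertical motion (up positive, ground at y = 0): 1.855 t² − (17.57) t − 49.1 = 0, so t = (17.57 + √(17.57² + 2·3.71·49.1)) / 3.71 = (17.57 + 25.94) / 3.71 = 11.73 s.
Vertical velocity at impact: v_y = v_y0 − g t = 17.57 − 3.71 × 11.73 = −25.94 m/s.
Speed: |v| = √(vₓ² + v_y²) = √(32.22² + 25.94²) = 41.37 m/s.

41.4 m/s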